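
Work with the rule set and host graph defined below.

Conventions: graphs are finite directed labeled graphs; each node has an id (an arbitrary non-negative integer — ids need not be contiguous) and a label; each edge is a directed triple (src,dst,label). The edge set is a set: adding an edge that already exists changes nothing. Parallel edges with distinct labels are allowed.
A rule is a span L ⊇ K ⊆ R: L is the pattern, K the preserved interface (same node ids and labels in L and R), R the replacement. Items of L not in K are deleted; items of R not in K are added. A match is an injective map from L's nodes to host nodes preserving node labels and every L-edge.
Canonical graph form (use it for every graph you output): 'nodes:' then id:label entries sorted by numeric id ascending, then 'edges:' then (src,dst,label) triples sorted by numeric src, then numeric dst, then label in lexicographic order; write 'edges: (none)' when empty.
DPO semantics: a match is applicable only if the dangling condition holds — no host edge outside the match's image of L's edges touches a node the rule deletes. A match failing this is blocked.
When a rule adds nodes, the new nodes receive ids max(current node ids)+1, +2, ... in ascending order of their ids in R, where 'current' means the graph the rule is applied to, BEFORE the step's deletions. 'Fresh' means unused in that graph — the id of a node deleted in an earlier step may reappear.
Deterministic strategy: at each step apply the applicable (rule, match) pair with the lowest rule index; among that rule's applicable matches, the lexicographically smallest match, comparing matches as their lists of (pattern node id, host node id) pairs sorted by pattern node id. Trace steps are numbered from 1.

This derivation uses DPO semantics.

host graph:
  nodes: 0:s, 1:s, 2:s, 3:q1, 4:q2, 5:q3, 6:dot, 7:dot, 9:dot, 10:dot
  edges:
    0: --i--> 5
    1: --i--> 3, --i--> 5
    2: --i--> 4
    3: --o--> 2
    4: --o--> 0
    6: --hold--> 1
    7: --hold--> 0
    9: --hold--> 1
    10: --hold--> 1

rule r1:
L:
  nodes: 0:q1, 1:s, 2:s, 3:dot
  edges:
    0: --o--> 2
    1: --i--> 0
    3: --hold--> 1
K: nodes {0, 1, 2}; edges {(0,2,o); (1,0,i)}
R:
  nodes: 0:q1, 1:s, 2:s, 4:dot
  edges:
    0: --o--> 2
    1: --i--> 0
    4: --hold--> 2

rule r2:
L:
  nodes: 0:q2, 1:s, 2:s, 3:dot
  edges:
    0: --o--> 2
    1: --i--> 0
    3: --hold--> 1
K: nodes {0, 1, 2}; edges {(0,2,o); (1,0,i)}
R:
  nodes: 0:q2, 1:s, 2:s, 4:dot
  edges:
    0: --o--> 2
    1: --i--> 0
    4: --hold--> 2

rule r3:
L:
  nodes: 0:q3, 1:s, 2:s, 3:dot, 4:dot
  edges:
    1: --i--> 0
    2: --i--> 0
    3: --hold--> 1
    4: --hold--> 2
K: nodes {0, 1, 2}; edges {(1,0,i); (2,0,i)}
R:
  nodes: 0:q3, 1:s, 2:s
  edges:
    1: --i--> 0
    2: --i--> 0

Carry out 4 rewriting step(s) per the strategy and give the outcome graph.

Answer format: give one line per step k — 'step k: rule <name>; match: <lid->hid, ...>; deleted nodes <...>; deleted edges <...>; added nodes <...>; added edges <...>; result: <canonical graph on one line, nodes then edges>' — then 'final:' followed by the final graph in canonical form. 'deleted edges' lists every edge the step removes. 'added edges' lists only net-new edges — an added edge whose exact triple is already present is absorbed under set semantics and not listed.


step 1: rule r1; match: 0->3, 1->1, 2->2, 3->6; deleted nodes 6; deleted edges (6,1,hold); added nodes 11; added edges (11,2,hold); result: nodes: 0:s, 1:s, 2:s, 3:q1, 4:q2, 5:q3, 7:dot, 9:dot, 10:dot, 11:dot edges: (0,5,i); (1,3,i); (1,5,i); (2,4,i); (3,2,o); (4,0,o); (7,0,hold); (9,1,hold); (10,1,hold); (11,2,hold)
step 2: rule r1; match: 0->3, 1->1, 2->2, 3->9; deleted nodes 9; deleted edges (9,1,hold); added nodes 12; added edges (12,2,hold); result: nodes: 0:s, 1:s, 2:s, 3:q1, 4:q2, 5:q3, 7:dot, 10:dot, 11:dot, 12:dot edges: (0,5,i); (1,3,i); (1,5,i); (2,4,i); (3,2,o); (4,0,o); (7,0,hold); (10,1,hold); (11,2,hold); (12,2,hold)
step 3: rule r1; match: 0->3, 1->1, 2->2, 3->10; deleted nodes 10; deleted edges (10,1,hold); added nodes 13; added edges (13,2,hold); result: nodes: 0:s, 1:s, 2:s, 3:q1, 4:q2, 5:q3, 7:dot, 11:dot, 12:dot, 13:dot edges: (0,5,i); (1,3,i); (1,5,i); (2,4,i); (3,2,o); (4,0,o); (7,0,hold); (11,2,hold); (12,2,hold); (13,2,hold)
step 4: rule r2; match: 0->4, 1->2, 2->0, 3->11; deleted nodes 11; deleted edges (11,2,hold); added nodes 14; added edges (14,0,hold); result: nodes: 0:s, 1:s, 2:s, 3:q1, 4:q2, 5:q3, 7:dot, 12:dot, 13:dot, 14:dot edges: (0,5,i); (1,3,i); (1,5,i); (2,4,i); (3,2,o); (4,0,o); (7,0,hold); (12,2,hold); (13,2,hold); (14,0,hold)
final:
nodes: 0:s, 1:s, 2:s, 3:q1, 4:q2, 5:q3, 7:dot, 12:dot, 13:dot, 14:dot
edges: (0,5,i); (1,3,i); (1,5,i); (2,4,i); (3,2,o); (4,0,o); (7,0,hold); (12,2,hold); (13,2,hold); (14,0,hold)


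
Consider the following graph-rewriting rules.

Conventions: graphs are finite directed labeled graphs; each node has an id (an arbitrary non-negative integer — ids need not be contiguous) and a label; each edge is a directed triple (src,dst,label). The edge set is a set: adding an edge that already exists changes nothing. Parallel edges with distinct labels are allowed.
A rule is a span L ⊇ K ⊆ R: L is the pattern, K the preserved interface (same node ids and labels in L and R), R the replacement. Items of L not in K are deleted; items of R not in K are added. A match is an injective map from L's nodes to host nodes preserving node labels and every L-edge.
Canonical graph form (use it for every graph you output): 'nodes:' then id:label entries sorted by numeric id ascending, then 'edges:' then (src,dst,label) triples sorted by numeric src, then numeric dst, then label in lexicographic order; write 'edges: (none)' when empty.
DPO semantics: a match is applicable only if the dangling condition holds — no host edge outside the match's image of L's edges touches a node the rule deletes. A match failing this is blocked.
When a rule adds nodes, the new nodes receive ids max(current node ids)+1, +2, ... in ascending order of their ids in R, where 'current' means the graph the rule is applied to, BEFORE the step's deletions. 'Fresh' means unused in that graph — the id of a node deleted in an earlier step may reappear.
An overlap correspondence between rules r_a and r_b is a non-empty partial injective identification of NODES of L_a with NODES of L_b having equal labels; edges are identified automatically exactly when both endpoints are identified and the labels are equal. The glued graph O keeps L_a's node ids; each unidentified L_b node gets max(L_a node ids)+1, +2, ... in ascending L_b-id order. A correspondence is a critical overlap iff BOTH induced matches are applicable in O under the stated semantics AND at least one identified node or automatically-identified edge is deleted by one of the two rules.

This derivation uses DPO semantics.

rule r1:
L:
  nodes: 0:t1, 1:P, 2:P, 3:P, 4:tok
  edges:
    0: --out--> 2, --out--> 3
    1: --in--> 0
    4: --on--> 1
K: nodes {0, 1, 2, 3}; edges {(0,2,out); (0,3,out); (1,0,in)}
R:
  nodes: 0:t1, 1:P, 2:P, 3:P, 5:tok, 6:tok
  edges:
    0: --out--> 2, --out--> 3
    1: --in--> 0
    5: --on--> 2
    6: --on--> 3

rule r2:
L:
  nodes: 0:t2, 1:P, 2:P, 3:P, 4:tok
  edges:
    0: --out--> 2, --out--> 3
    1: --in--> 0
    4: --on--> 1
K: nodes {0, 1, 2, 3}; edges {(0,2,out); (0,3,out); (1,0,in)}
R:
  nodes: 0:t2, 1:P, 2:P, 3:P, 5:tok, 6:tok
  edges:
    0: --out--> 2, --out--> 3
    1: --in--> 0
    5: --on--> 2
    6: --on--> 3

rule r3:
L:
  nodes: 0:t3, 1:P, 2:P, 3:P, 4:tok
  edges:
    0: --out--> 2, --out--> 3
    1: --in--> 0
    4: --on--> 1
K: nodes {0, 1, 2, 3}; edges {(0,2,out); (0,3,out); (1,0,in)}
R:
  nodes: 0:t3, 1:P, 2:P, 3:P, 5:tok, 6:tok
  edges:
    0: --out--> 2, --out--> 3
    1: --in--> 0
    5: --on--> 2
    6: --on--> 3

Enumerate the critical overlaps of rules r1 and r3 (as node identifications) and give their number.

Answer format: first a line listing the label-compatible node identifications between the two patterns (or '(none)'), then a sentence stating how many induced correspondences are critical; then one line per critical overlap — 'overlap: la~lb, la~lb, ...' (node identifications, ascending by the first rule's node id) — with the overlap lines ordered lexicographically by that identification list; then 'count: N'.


label-compatible node identifications between L(r1) and L(r3): 1~1, 1~2, 1~3, 2~1, 2~2, 2~3, 3~1, 3~2, 3~3, 4~4
7 of the induced correspondences are critical overlaps of r1 and r3.
overlap: 1~1, 2~2, 3~3, 4~4
overlap: 1~1, 2~2, 4~4
overlap: 1~1, 2~3, 3~2, 4~4
overlap: 1~1, 2~3, 4~4
overlap: 1~1, 3~2, 4~4
overlap: 1~1, 3~3, 4~4
overlap: 1~1, 4~4
count: 7


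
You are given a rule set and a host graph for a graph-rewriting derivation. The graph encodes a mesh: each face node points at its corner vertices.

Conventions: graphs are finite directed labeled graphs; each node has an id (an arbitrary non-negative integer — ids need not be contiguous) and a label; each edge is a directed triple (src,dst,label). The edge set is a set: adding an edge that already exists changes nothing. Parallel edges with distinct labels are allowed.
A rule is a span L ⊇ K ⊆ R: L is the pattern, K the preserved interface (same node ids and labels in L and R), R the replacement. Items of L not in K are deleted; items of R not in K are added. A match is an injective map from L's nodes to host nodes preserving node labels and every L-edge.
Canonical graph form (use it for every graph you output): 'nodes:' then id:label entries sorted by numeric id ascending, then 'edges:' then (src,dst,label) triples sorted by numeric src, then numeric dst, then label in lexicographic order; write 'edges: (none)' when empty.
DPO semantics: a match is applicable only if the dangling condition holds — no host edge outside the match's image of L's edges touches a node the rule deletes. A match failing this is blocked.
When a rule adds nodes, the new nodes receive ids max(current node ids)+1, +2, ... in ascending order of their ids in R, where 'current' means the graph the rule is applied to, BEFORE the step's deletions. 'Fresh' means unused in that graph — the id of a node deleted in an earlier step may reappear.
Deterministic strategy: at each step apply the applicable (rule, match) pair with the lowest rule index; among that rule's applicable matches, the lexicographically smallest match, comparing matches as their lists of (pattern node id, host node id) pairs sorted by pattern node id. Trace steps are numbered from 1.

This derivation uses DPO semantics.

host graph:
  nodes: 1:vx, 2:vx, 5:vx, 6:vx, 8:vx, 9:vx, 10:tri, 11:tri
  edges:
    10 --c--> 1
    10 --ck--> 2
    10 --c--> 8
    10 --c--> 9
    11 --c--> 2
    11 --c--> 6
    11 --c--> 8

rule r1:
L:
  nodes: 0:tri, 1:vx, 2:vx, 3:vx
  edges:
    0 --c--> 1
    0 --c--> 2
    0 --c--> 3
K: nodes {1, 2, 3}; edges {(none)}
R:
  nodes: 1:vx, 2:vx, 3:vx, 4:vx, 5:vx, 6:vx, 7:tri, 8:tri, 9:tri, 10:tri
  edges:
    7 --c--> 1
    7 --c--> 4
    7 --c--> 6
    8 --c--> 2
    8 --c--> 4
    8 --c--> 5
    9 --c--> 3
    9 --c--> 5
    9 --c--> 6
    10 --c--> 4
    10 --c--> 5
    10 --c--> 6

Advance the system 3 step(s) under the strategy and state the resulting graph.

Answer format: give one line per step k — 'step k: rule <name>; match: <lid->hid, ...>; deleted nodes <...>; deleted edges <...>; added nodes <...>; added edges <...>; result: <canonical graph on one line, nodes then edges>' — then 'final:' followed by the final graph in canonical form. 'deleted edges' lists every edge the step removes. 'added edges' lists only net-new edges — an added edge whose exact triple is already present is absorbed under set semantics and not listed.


step 1: rule r1; match: 0->11, 1->2, 2->6, 3->8; deleted nodes 11; deleted edges (11,2,c); (11,6,c); (11,8,c); added nodes 12, 13, 14, 15, 16, 17, 18; added edges (15,2,c); (15,12,c); (15,14,c); (16,6,c); (16,12,c); (16,13,c); (17,8,c); (17,13,c); (17,14,c); (18,12,c); (18,13,c); (18,14,c); result: nodes: 1:vx, 2:vx, 5:vx, 6:vx, 8:vx, 9:vx, 10:tri, 12:vx, 13:vx, 14:vx, 15:tri, 16:tri, 17:tri, 18:tri edges: (10,1,c); (10,2,ck); (10,8,c); (10,9,c); (15,2,c); (15,12,c); (15,14,c); (16,6,c); (16,12,c); (16,13,c); (17,8,c); (17,13,c); (17,14,c); (18,12,c); (18,13,c); (18,14,c)
step 2: rule r1; match: 0->15, 1->2, 2->12, 3->14; deleted nodes 15; deleted edges (15,2,c); (15,12,c); (15,14,c); added nodes 19, 20, 21, 22, 23, 24, 25; added edges (22,2,c); (22,19,c); (22,21,c); (23,12,c); (23,19,c); (23,20,c); (24,14,c); (24,20,c); (24,21,c); (25,19,c); (25,20,c); (25,21,c); result: nodes: 1:vx, 2:vx, 5:vx, 6:vx, 8:vx, 9:vx, 10:tri, 12:vx, 13:vx, 14:vx, 16:tri, 17:tri, 18:tri, 19:vx, 20:vx, 21:vx, 22:tri, 23:tri, 24:tri, 25:tri edges: (10,1,c); (10,2,ck); (10,8,c); (10,9,c); (16,6,c); (16,12,c); (16,13,c); (17,8,c); (17,13,c); (17,14,c); (18,12,c); (18,13,c); (18,14,c); (22,2,c); (22,19,c); (22,21,c); (23,12,c); (23,19,c); (23,20,c); (24,14,c); (24,20,c); (24,21,c); (25,19,c); (25,20,c); (25,21,c)
step 3: rule r1; match: 0->16, 1->6, 2->12, 3->13; deleted nodes 16; deleted edges (16,6,c); (16,12,c); (16,13,c); added nodes 26, 27, 28, 29, 30, 31, 32; added edges (29,6,c); (29,26,c); (29,28,c); (30,12,c); (30,26,c); (30,27,c); (31,13,c); (31,27,c); (31,28,c); (32,26,c); (32,27,c); (32,28,c); result: nodes: 1:vx, 2:vx, 5:vx, 6:vx, 8:vx, 9:vx, 10:tri, 12:vx, 13:vx, 14:vx, 17:tri, 18:tri, 19:vx, 20:vx, 21:vx, 22:tri, 23:tri, 24:tri, 25:tri, 26:vx, 27:vx, 28:vx, 29:tri, 30:tri, 31:tri, 32:tri edges: (10,1,c); (10,2,ck); (10,8,c); (10,9,c); (17,8,c); (17,13,c); (17,14,c); (18,12,c); (18,13,c); (18,14,c); (22,2,c); (22,19,c); (22,21,c); (23,12,c); (23,19,c); (23,20,c); (24,14,c); (24,20,c); (24,21,c); (25,19,c); (25,20,c); (25,21,c); (29,6,c); (29,26,c); (29,28,c); (30,12,c); (30,26,c); (30,27,c); (31,13,c); (31,27,c); (31,28,c); (32,26,c); (32,27,c); (32,28,c)
final:
nodes: 1:vx, 2:vx, 5:vx, 6:vx, 8:vx, 9:vx, 10:tri, 12:vx, 13:vx, 14:vx, 17:tri, 18:tri, 19:vx, 20:vx, 21:vx, 22:tri, 23:tri, 24:tri, 25:tri, 26:vx, 27:vx, 28:vx, 29:tri, 30:tri, 31:tri, 32:tri
edges: (10,1,c); (10,2,ck); (10,8,c); (10,9,c); (17,8,c); (17,13,c); (17,14,c); (18,12,c); (18,13,c); (18,14,c); (22,2,c); (22,19,c); (22,21,c); (23,12,c); (23,19,c); (23,20,c); (24,14,c); (24,20,c); (24,21,c); (25,19,c); (25,20,c); (25,21,c); (29,6,c); (29,26,c); (29,28,c); (30,12,c); (30,26,c); (30,27,c); (31,13,c); (31,27,c); (31,28,c); (32,26,c); (32,27,c); (32,28,c)


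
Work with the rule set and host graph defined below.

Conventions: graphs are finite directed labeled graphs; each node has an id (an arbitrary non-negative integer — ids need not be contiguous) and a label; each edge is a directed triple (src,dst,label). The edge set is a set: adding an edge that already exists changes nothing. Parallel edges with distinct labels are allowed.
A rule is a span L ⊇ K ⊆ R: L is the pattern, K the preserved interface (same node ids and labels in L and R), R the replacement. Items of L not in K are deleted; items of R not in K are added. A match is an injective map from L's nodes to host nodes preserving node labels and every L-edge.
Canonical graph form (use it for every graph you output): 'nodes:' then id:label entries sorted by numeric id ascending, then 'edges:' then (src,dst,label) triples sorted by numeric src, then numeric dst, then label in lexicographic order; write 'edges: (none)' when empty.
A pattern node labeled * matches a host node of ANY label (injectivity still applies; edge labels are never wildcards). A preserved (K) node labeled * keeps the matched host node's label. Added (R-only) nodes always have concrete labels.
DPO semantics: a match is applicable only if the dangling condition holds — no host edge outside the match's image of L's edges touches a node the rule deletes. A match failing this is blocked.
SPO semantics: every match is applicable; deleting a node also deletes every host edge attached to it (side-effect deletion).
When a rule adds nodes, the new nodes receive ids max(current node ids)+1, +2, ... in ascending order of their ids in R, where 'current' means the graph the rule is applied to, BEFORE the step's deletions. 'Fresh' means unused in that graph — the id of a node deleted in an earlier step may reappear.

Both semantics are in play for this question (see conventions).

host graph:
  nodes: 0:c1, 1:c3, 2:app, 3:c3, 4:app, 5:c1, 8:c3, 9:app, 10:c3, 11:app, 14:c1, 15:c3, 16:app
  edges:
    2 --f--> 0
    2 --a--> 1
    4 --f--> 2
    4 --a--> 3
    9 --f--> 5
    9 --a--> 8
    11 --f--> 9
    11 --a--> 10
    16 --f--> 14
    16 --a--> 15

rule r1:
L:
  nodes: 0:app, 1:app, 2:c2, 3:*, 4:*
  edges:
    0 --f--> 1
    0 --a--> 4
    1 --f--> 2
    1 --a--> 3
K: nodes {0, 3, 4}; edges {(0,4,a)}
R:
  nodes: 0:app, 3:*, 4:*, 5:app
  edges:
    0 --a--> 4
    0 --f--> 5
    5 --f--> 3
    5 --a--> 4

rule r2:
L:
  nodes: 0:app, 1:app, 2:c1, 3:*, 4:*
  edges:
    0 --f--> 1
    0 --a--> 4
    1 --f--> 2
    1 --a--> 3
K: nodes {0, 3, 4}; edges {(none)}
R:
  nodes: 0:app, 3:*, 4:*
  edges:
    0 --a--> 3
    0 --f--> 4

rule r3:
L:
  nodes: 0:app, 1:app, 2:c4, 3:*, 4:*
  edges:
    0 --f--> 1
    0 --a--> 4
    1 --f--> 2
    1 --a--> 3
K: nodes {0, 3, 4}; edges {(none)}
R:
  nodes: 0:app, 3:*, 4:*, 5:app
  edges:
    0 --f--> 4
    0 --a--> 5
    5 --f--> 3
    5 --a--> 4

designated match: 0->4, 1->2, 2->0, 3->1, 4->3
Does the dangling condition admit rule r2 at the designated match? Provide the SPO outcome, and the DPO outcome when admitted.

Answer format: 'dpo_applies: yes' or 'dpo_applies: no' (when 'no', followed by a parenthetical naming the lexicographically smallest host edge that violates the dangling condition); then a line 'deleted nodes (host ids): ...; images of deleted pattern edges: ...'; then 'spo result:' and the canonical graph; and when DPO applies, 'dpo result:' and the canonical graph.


dpo_applies: yes
deleted nodes (host ids): 0, 2; images of deleted pattern edges: (2,0,f); (2,1,a); (4,2,f); (4,3,a)
spo result:
nodes: 1:c3, 3:c3, 4:app, 5:c1, 8:c3, 9:app, 10:c3, 11:app, 14:c1, 15:c3, 16:app
edges: (4,1,a); (4,3,f); (9,5,f); (9,8,a); (11,9,f); (11,10,a); (16,14,f); (16,15,a)
dpo result:
nodes: 1:c3, 3:c3, 4:app, 5:c1, 8:c3, 9:app, 10:c3, 11:app, 14:c1, 15:c3, 16:app
edges: (4,1,a); (4,3,f); (9,5,f); (9,8,a); (11,9,f); (11,10,a); (16,14,f); (16,15,a)


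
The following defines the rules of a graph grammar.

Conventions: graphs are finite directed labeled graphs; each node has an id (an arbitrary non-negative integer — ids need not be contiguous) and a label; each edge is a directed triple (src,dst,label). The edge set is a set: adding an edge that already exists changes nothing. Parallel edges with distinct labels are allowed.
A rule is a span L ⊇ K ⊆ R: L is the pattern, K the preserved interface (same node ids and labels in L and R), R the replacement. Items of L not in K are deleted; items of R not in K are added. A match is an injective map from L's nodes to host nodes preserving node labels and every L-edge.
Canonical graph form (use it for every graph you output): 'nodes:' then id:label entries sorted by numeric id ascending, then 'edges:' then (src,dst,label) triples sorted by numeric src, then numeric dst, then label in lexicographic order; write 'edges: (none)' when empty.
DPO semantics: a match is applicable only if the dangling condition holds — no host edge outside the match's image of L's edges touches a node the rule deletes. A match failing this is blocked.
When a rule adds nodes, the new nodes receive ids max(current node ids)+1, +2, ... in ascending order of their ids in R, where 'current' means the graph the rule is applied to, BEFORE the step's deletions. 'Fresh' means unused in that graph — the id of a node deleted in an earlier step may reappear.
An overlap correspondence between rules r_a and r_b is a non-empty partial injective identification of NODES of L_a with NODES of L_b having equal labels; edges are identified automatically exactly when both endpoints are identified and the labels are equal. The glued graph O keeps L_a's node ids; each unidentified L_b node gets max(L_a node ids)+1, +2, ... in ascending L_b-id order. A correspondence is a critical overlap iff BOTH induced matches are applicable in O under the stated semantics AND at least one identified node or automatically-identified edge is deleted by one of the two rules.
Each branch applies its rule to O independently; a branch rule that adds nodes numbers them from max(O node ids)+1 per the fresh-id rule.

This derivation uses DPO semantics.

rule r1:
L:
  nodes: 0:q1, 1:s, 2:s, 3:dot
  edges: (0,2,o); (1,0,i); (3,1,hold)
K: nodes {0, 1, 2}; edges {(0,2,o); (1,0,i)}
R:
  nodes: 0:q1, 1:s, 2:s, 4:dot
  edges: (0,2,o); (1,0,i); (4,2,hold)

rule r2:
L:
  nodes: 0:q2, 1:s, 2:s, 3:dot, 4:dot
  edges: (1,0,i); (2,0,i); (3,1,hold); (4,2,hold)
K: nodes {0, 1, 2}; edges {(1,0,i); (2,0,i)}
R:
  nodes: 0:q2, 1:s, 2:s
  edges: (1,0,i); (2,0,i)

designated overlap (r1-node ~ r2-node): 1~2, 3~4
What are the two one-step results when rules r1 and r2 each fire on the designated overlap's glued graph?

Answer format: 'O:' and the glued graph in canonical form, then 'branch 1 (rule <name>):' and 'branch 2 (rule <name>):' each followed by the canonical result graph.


O:
nodes: 0:q1, 1:s, 2:s, 3:dot, 4:q2, 5:s, 6:dot
edges: (0,2,o); (1,0,i); (1,4,i); (3,1,hold); (5,4,i); (6,5,hold)
branch 1 (rule r1):
nodes: 0:q1, 1:s, 2:s, 4:q2, 5:s, 6:dot, 7:dot
edges: (0,2,o); (1,0,i); (1,4,i); (5,4,i); (6,5,hold); (7,2,hold)
branch 2 (rule r2):
nodes: 0:q1, 1:s, 2:s, 4:q2, 5:s
edges: (0,2,o); (1,0,i); (1,4,i); (5,4,i)


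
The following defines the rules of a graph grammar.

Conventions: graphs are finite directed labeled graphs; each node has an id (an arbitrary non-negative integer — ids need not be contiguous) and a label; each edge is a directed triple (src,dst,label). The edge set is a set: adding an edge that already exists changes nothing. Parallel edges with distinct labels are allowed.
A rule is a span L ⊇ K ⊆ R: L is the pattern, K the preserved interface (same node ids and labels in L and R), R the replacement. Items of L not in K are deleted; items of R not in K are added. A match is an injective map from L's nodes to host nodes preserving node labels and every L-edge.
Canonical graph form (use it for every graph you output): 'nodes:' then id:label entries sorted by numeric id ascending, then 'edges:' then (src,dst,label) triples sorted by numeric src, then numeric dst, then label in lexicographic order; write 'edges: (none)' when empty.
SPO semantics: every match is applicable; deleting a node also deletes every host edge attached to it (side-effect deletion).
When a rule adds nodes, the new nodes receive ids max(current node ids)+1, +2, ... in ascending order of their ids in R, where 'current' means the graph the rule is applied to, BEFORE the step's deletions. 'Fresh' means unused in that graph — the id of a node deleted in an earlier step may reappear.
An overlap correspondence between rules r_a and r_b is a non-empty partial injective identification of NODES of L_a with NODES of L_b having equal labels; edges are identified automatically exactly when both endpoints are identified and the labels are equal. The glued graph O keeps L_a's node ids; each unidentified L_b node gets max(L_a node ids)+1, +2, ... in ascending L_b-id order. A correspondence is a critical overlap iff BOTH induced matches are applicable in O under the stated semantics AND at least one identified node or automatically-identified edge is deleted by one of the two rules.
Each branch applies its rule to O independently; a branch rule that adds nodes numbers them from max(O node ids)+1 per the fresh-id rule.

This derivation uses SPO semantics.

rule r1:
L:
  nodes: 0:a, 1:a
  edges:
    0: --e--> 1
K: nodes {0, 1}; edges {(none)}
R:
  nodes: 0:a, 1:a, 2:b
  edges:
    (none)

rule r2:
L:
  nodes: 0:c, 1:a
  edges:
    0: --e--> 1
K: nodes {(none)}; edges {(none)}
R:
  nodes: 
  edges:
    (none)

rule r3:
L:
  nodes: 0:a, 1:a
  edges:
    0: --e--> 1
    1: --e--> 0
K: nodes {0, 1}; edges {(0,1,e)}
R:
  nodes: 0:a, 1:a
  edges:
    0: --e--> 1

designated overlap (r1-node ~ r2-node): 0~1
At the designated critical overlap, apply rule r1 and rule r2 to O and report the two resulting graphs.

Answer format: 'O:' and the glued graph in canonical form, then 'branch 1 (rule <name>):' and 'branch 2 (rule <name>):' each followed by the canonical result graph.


O:
nodes: 0:a, 1:a, 2:c
edges: (0,1,e); (2,0,e)
branch 1 (rule r1):
nodes: 0:a, 1:a, 2:c, 3:b
edges: (2,0,e)
branch 2 (rule r2):
nodes: 1:a
edges: (none)


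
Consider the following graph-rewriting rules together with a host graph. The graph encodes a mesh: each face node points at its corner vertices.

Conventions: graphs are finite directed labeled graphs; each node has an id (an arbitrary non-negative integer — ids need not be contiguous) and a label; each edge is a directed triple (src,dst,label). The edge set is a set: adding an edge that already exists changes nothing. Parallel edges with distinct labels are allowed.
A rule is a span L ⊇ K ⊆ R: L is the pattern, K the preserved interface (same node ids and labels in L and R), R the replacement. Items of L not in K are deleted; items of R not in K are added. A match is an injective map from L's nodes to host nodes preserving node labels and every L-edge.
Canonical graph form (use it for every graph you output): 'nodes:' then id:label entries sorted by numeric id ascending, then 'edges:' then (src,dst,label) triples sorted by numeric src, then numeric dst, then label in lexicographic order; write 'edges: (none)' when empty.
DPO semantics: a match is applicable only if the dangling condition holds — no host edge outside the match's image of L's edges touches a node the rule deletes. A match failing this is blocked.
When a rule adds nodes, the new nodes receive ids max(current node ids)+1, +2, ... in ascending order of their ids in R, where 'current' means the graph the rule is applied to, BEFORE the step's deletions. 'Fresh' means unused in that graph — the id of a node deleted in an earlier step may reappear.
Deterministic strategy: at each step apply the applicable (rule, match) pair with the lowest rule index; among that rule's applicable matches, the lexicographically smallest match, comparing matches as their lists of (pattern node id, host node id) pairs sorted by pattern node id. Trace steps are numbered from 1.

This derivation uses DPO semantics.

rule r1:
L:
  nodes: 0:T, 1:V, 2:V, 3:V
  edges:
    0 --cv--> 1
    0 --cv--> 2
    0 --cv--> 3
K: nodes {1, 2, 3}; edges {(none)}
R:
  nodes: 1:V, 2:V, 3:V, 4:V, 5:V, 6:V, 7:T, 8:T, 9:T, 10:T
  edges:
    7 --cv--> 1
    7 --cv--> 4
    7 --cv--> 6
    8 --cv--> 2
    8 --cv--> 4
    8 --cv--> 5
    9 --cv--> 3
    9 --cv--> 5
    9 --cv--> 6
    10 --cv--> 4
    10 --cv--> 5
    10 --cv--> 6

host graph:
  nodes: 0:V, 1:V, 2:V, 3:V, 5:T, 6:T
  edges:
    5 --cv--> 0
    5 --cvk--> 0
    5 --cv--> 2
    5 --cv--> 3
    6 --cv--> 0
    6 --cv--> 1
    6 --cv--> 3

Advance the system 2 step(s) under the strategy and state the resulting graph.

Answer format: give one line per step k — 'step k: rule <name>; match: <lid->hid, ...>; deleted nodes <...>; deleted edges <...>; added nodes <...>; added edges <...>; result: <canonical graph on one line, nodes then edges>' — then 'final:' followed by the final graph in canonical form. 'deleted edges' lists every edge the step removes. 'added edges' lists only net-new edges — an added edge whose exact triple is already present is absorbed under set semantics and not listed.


step 1: rule r1; match: 0->6, 1->0, 2->1, 3->3; deleted nodes 6; deleted edges (6,0,cv); (6,1,cv); (6,3,cv); added nodes 7, 8, 9, 10, 11, 12, 13; added edges (10,0,cv); (10,7,cv); (10,9,cv); (11,1,cv); (11,7,cv); (11,8,cv); (12,3,cv); (12,8,cv); (12,9,cv); (13,7,cv); (13,8,cv); (13,9,cv); result: nodes: 0:V, 1:V, 2:V, 3:V, 5:T, 7:V, 8:V, 9:V, 10:T, 11:T, 12:T, 13:T edges: (5,0,cv); (5,0,cvk); (5,2,cv); (5,3,cv); (10,0,cv); (10,7,cv); (10,9,cv); (11,1,cv); (11,7,cv); (11,8,cv); (12,3,cv); (12,8,cv); (12,9,cv); (13,7,cv); (13,8,cv); (13,9,cv)
step 2: rule r1; match: 0->10, 1->0, 2->7, 3->9; deleted nodes 10; deleted edges (10,0,cv); (10,7,cv); (10,9,cv); added nodes 14, 15, 16, 17, 18, 19, 20; added edges (17,0,cv); (17,14,cv); (17,16,cv); (18,7,cv); (18,14,cv); (18,15,cv); (19,9,cv); (19,15,cv); (19,16,cv); (20,14,cv); (20,15,cv); (20,16,cv); result: nodes: 0:V, 1:V, 2:V, 3:V, 5:T, 7:V, 8:V, 9:V, 11:T, 12:T, 13:T, 14:V, 15:V, 16:V, 17:T, 18:T, 19:T, 20:T edges: (5,0,cv); (5,0,cvk); (5,2,cv); (5,3,cv); (11,1,cv); (11,7,cv); (11,8,cv); (12,3,cv); (12,8,cv); (12,9,cv); (13,7,cv); (13,8,cv); (13,9,cv); (17,0,cv); (17,14,cv); (17,16,cv); (18,7,cv); (18,14,cv); (18,15,cv); (19,9,cv); (19,15,cv); (19,16,cv); (20,14,cv); (20,15,cv); (20,16,cv)
final:
nodes: 0:V, 1:V, 2:V, 3:V, 5:T, 7:V, 8:V, 9:V, 11:T, 12:T, 13:T, 14:V, 15:V, 16:V, 17:T, 18:T, 19:T, 20:T
edges: (5,0,cv); (5,0,cvk); (5,2,cv); (5,3,cv); (11,1,cv); (11,7,cv); (11,8,cv); (12,3,cv); (12,8,cv); (12,9,cv); (13,7,cv); (13,8,cv); (13,9,cv); (17,0,cv); (17,14,cv); (17,16,cv); (18,7,cv); (18,14,cv); (18,15,cv); (19,9,cv); (19,15,cv); (19,16,cv); (20,14,cv); (20,15,cv); (20,16,cv)


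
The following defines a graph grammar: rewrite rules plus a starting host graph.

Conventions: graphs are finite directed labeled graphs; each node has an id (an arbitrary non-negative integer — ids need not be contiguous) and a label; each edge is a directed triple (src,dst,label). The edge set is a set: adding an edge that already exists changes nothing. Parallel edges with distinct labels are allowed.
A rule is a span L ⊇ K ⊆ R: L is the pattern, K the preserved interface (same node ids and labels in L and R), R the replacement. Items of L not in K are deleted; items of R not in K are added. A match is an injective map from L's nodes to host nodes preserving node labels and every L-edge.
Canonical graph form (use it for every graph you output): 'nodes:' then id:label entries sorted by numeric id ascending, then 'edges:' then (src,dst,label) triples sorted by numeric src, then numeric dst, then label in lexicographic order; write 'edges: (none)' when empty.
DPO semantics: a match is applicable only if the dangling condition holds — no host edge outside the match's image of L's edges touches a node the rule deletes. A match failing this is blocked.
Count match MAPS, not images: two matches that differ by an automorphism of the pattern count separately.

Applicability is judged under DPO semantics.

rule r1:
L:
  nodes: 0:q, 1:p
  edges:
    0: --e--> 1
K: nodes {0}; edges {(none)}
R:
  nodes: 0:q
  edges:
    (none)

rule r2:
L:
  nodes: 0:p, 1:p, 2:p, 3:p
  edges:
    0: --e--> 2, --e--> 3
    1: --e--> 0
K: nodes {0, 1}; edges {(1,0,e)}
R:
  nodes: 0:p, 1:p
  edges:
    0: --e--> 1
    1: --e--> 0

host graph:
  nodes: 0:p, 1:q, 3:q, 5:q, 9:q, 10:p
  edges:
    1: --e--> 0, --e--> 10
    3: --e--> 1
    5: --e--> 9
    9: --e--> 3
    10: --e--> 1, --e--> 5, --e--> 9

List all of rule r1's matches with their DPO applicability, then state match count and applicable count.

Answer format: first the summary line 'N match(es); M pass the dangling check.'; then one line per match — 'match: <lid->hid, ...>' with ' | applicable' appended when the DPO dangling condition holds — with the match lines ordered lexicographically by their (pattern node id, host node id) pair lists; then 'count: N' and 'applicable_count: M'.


2 match(es); 1 pass the dangling check.
match: 0->1, 1->0 | applicable
match: 0->1, 1->10
count: 2
applicable_count: 1


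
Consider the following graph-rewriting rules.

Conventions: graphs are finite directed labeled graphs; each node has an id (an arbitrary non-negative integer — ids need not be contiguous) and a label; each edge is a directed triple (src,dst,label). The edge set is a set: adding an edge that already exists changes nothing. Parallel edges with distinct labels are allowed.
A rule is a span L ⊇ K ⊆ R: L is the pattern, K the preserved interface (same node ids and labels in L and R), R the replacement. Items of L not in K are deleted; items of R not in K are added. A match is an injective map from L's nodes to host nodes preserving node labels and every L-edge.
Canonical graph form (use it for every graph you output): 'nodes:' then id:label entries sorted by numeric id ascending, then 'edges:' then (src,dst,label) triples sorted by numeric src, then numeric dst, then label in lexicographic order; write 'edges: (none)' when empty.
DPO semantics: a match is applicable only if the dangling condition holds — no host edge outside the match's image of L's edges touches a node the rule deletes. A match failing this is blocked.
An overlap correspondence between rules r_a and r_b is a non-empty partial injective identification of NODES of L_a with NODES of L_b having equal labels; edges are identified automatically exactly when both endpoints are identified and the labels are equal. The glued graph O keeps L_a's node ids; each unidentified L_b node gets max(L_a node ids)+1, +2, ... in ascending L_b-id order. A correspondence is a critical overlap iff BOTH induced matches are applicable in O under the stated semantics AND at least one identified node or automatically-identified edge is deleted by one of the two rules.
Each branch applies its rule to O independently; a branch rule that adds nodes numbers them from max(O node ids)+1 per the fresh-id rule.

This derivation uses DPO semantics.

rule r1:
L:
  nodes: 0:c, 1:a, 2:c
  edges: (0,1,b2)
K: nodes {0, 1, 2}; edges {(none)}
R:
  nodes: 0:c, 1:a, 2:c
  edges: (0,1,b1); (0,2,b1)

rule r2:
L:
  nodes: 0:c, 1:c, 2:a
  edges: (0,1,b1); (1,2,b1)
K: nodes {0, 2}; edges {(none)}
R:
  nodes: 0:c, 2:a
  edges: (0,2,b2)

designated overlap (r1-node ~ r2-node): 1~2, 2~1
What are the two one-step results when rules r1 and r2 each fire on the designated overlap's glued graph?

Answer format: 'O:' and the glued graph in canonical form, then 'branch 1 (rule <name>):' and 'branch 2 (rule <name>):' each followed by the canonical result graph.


O:
nodes: 0:c, 1:a, 2:c, 3:c
edges: (0,1,b2); (2,1,b1); (3,2,b1)
branch 1 (rule r1):
nodes: 0:c, 1:a, 2:c, 3:c
edges: (0,1,b1); (0,2,b1); (2,1,b1); (3,2,b1)
branch 2 (rule r2):
nodes: 0:c, 1:a, 3:c
edges: (0,1,b2); (3,1,b2)


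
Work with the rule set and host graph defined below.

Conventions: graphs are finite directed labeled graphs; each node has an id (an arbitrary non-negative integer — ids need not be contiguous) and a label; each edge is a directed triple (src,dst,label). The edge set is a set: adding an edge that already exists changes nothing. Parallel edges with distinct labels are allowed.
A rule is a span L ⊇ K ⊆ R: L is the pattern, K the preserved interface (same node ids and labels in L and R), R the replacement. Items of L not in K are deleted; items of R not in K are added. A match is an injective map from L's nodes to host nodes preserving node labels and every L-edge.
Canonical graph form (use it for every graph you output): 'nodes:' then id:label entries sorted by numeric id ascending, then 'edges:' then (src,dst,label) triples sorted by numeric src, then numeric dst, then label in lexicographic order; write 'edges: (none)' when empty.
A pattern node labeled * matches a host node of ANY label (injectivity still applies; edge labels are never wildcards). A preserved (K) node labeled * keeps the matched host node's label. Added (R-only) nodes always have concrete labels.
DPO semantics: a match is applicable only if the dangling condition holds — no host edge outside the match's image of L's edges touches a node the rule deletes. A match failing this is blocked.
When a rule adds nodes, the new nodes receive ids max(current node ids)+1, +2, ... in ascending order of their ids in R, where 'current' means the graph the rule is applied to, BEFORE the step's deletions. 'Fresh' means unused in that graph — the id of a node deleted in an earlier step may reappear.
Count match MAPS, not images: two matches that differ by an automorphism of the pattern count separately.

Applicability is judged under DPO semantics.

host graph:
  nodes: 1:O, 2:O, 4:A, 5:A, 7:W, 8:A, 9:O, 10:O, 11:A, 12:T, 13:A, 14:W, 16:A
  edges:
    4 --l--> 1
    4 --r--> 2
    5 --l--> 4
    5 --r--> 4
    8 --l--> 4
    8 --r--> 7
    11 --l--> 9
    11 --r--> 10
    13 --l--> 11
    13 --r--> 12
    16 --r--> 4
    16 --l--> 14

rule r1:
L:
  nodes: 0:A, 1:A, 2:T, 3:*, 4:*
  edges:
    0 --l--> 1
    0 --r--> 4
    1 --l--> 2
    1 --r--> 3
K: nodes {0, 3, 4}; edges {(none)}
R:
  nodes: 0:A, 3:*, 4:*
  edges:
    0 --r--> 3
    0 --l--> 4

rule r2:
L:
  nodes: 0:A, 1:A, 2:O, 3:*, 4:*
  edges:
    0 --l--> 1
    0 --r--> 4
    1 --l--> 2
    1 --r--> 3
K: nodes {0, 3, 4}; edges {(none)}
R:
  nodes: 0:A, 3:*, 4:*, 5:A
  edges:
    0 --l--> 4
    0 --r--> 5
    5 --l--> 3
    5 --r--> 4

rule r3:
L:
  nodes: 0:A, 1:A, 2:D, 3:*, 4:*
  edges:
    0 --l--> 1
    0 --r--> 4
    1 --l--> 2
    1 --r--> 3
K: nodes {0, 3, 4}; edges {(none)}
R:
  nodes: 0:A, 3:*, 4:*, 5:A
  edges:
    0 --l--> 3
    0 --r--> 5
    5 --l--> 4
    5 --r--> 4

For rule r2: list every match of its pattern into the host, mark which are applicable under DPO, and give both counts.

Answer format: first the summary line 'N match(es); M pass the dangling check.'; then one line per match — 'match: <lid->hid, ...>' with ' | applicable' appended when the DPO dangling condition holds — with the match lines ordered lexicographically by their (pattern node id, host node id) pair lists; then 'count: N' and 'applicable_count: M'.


2 match(es); 1 pass the dangling check.
match: 0->8, 1->4, 2->1, 3->2, 4->7
match: 0->13, 1->11, 2->9, 3->10, 4->12 | applicable
count: 2
applicable_count: 1


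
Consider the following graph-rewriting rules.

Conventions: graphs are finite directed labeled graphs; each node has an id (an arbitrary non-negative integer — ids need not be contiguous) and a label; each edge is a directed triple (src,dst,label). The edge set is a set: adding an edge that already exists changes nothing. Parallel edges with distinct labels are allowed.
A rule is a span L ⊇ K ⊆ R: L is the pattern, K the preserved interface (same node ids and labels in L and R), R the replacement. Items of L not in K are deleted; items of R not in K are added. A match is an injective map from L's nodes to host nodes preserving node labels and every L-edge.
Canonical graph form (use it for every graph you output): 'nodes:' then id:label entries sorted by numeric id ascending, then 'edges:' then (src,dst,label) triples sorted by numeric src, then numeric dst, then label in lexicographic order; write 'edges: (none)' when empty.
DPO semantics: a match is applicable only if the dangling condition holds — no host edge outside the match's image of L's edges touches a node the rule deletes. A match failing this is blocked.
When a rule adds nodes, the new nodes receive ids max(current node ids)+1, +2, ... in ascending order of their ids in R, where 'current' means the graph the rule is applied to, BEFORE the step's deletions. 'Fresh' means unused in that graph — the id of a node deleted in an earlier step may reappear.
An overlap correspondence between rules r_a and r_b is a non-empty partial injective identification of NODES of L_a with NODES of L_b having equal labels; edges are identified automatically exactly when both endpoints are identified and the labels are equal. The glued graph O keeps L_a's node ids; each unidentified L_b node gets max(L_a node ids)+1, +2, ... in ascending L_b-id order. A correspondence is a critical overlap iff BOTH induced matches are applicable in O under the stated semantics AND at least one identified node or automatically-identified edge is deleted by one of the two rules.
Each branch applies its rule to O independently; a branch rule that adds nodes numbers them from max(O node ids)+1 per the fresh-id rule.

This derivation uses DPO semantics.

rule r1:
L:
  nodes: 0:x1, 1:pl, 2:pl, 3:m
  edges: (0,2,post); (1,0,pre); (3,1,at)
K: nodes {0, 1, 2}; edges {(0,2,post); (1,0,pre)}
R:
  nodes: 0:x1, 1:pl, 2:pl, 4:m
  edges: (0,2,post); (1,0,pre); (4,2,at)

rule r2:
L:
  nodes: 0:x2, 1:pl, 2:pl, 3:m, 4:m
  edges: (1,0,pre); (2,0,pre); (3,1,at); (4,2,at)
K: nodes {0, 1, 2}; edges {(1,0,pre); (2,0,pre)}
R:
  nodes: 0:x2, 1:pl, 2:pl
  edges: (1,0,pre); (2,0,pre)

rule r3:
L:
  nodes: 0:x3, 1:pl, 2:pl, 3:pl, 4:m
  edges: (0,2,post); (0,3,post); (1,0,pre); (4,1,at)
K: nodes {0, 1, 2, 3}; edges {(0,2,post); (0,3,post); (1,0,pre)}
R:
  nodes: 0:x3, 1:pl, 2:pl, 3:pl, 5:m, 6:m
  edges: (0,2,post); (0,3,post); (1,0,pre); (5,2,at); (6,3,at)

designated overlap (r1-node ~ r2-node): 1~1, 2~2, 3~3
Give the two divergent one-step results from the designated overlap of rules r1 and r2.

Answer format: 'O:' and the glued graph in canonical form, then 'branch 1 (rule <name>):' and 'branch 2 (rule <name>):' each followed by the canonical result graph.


O:
nodes: 0:x1, 1:pl, 2:pl, 3:m, 4:x2, 5:m
edges: (0,2,post); (1,0,pre); (1,4,pre); (2,4,pre); (3,1,at); (5,2,at)
branch 1 (rule r1):
nodes: 0:x1, 1:pl, 2:pl, 4:x2, 5:m, 6:m
edges: (0,2,post); (1,0,pre); (1,4,pre); (2,4,pre); (5,2,at); (6,2,at)
branch 2 (rule r2):
nodes: 0:x1, 1:pl, 2:pl, 4:x2
edges: (0,2,post); (1,0,pre); (1,4,pre); (2,4,pre)
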